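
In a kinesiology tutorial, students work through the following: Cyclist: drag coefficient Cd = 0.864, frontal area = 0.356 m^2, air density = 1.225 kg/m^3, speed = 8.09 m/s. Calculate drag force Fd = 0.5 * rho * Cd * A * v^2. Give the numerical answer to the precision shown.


v^2 = 8.09^2 = 65.4481
Fd = 0.5 * 1.225 * 0.864 * 0.356 * 65.4481
= 12.33 N

12.33 N


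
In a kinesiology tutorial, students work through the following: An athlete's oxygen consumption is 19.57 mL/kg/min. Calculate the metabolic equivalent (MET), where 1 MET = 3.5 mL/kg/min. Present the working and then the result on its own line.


MET = VO2 / 3.5
= 19.57 / 3.5
= 5.59 METs

5.59 METs


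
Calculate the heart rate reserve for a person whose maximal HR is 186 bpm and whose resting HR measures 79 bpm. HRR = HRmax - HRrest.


HRmax = 186 bpm
HRrest = 79 bpm
HRR = 186 - 79 = 107 bpm

107 bpm


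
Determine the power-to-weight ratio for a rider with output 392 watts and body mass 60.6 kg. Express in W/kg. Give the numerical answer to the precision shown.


P/W = 392 / 60.6 = 6.469 W/kg

6.469 W/kg


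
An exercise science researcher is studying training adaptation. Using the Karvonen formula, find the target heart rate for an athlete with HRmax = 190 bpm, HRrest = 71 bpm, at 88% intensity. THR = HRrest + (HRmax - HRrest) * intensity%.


HRR = 190 - 71 = 119
THR = 71 + 119 * 0.88
= 71 + 104.72
= 175.72 bpm

175.72 bpm


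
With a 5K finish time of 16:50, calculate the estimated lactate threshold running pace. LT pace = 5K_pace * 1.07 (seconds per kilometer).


Race duration = 1010 s for 5 km
Average pace = 1010 / 5 = 202.0 s/km
LT pace = 202.0 * 1.07
= 216.14 s/km

216.14 s/km


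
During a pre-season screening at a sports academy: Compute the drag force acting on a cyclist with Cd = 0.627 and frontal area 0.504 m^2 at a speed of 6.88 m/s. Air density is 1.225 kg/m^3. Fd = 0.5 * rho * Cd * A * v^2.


Step 1: v^2 = 47.3344
Step 2: Fd = 0.5 * 1.225 * 0.627 * 0.504 * 47.3344
= 9.162 N

9.162 N


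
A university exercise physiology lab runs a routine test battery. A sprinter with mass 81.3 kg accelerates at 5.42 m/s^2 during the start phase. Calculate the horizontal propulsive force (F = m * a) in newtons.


F = m * a
= 81.3 * 5.42
= 440.65 N

440.65 N


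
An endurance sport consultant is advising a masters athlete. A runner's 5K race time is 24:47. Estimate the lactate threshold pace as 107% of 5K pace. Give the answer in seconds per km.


Total race time = 24*60 + 47 = 1487 seconds
5K pace = 1487 / 5 = 297.4 sec/km
LT pace = 297.4 * 1.07 = 318.22 sec/km

318.22 s/km


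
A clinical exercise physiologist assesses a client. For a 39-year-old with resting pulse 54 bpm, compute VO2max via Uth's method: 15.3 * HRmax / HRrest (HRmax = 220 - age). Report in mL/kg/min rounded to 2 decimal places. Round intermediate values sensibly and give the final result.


Step 1: HRmax = 220 - 39 = 181 bpm
Step 2: Ratio = 181 / 54 = 3.3519
Step 3: VO2max = 15.3 * 3.3519 = 51.28 mL/kg/min

51.28 mL/kg/min


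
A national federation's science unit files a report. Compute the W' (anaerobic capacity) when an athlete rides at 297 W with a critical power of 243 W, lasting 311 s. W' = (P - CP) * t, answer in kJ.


Above-CP power = 54 W
Duration = 311 s
W' = 54 * 311 = 16794 J
Convert: 16794 / 1000 = 16.794 kJ

16.794 kJ


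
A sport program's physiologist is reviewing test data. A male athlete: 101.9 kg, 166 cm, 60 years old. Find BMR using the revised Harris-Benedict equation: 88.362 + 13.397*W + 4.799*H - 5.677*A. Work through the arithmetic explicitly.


Intercept = 88.362
Weight contribution = 13.397 * 101.9 = 1365.1543
Height contribution = 4.799 * 166 = 796.634
Age contribution = 5.677 * 60 = 340.62
BMR = 88.362 + 1365.1543 + 796.634 - 340.62
= 1909.53 kcal/day

1909.53 kcal/day


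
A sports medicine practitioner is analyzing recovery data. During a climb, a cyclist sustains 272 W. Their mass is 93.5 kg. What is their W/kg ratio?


Power-to-weight = 272 W / 93.5 kg
= 2.909 W/kg

2.909 W/kg


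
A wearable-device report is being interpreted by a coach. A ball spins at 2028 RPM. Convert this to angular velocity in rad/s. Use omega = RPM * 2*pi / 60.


omega = 2028 * 2 * pi / 60
= 2028 * 6.28318531 / 60
= 12742.3 / 60
= 212.372 rad/s

212.372 rad/s


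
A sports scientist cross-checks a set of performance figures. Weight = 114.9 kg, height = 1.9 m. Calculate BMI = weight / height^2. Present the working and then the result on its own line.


height^2 = 1.9^2 = 3.61
BMI = 114.9 / 3.61 = 31.83 kg/m^2

31.83 kg/m^2


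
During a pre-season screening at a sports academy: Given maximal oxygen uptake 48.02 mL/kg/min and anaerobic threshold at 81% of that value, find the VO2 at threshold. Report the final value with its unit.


Percentage as decimal = 0.81
VO2 at AT = 48.02 * 0.81 = 38.9 mL/kg/min

38.9 mL/kg/min


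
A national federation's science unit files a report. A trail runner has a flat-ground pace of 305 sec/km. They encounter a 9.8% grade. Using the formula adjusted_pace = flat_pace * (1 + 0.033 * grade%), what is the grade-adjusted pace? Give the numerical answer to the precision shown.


Grade factor = 1 + 0.033 * 9.8 = 1.3234
Adjusted = 305 * 1.3234 = 403.64 sec/km

403.64 s/km


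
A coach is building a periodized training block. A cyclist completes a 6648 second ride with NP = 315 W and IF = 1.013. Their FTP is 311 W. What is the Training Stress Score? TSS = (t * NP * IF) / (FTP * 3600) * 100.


t * NP * IF = 6648 * 315 * 1.013 = 2121343.56
FTP * 3600 = 1119600
TSS = (2121343.56 / 1119600) * 100 = 189.47

189.47 TSS


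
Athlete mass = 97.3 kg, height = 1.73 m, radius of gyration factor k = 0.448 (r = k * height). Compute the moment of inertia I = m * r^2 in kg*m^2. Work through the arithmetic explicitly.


r = k * height = 0.448 * 1.73 = 0.77504 m
r^2 = 0.77504^2 = 0.600687
I = 97.3 * 0.600687 = 58.447 kg*m^2

58.447 kg*m^2


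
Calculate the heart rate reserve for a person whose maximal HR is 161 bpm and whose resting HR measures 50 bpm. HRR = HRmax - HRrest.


HRmax = 161 bpm
HRrest = 50 bpm
HRR = 161 - 50 = 111 bpm

111 bpm


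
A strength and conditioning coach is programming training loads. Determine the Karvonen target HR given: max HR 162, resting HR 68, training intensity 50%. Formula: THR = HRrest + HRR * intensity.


HRR = HRmax - HRrest = 162 - 68 = 94
THR = 68 + 94 * 0.5
= 115.0 bpm

115.0 bpm


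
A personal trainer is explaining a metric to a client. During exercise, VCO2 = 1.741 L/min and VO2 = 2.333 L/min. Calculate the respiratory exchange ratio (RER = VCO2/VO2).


RER = VCO2 / VO2
= 1.741 / 2.333
= 0.7462

0.7462


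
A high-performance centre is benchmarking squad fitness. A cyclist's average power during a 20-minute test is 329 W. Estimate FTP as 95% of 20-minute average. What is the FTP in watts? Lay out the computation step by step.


FTP = 20-min power * 0.95
= 329 * 0.95
= 312.55 W

312.55 W


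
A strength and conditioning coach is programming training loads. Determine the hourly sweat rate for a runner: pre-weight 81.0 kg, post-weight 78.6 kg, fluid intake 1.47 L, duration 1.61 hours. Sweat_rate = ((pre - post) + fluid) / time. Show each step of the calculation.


Mass lost = 81.0 - 78.6 = 2.4 kg
Add fluid consumed: 2.4 + 1.47 = 3.87 L total sweat
Sweat rate = 3.87 / 1.61 = 2.404 L/h

2.404 L/h


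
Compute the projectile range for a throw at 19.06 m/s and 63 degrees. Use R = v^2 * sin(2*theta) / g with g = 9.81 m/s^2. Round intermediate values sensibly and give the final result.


Two times the angle = 126 degrees
sin(126) = 0.809017
R = 363.2836 * 0.809017 / 9.81 = 29.959 m

29.959 m


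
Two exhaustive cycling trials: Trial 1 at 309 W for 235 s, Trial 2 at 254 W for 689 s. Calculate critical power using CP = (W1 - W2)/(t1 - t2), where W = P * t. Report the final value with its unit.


W1 = 309 * 235 = 72615 J
W2 = 254 * 689 = 175006 J
CP = (72615 - 175006) / (235 - 689)
= -102391 / -454
= 225.53 W

225.53 W


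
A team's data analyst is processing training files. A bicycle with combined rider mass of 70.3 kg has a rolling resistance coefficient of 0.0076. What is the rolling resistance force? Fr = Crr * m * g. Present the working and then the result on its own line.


Fr = 0.0076 * 70.3 * 9.81
= 0.53428 * 9.81
= 5.241 N

5.241 N


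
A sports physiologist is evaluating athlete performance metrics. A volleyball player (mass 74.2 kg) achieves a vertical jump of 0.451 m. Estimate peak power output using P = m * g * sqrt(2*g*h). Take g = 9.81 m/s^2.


2 * g * h = 2 * 9.81 * 0.451 = 8.84862
sqrt(8.84862) = 2.974663 m/s
P = 74.2 * 9.81 * 2.974663 = 2165.26 W

2165.26 W


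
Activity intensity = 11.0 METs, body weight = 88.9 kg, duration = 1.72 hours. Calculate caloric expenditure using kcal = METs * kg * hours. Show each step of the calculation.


kcal = 11.0 * 88.9 * 1.72
= 977.9 * 1.72
= 1681.99 kcal

1681.99 kcal


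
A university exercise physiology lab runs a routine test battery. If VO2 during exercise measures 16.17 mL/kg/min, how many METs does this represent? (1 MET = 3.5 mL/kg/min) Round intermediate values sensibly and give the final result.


METs = VO2 / 3.5 = 16.17 / 3.5 = 4.62

4.62 METs


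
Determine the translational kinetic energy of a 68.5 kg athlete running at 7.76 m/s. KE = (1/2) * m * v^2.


KE = 0.5 * m * v^2
= 0.5 * 68.5 * 7.76^2
= 0.5 * 68.5 * 60.2176
= 2062.45 J

2062.45 J


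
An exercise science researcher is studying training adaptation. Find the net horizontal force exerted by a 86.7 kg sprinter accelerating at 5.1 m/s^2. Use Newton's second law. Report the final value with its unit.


Newton's second law: F = m * a
F = 86.7 * 5.1 = 442.17 N

442.17 N


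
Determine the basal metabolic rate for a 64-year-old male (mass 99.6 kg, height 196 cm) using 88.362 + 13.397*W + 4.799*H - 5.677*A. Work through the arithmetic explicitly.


BMR = 88.362 + 13.397*99.6 + 4.799*196 - 5.677*64
= 1999.98 kcal/day

1999.98 kcal/day


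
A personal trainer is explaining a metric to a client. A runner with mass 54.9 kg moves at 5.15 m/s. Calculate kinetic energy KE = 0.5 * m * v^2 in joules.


v^2 = 5.15^2 = 26.5225
KE = 0.5 * 54.9 * 26.5225
= 728.04 J

728.04 J


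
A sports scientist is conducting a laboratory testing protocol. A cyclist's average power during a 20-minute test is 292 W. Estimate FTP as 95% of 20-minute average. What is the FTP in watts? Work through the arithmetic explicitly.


FTP = 20-min power * 0.95
= 292 * 0.95
= 277.4 W

277.4 W


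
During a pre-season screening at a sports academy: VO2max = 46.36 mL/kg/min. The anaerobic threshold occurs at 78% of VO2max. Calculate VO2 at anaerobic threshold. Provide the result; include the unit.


AT fraction = 78 / 100 = 0.78
AT VO2 = 46.36 * 0.78
= 36.16 mL/kg/min

36.16 mL/kg/min


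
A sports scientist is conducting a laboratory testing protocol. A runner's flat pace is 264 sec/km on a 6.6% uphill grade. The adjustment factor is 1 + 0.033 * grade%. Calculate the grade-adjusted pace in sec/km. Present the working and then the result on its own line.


Factor = 1 + 0.033 * 6.6 = 1.2178
Adjusted pace = 264 * 1.2178
= 321.5 sec/km

321.5 s/km


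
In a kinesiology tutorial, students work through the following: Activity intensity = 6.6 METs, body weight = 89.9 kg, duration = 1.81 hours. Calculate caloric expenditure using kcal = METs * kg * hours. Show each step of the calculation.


kcal = 6.6 * 89.9 * 1.81
= 593.34 * 1.81
= 1073.95 kcal

1073.95 kcal


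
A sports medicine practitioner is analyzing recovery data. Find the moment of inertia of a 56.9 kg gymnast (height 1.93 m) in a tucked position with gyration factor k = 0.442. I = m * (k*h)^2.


Radius of gyration = 0.442 * 1.93 = 0.85306 m
I = 56.9 * 0.85306^2
= 56.9 * 0.727711
= 41.407 kg*m^2

41.407 kg*m^2


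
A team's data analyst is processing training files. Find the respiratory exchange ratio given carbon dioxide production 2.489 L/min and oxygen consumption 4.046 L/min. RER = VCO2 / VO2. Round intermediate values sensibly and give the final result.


VCO2 = 2.489 L/min
VO2 = 4.046 L/min
RER = 2.489 / 4.046 = 0.6152

0.6152


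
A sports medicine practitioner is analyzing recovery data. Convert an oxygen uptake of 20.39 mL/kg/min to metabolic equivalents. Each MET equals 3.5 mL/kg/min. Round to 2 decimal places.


One MET = 3.5 mL/kg/min
Number of METs = 20.39 / 3.5
= 5.83 METs

5.83 METs


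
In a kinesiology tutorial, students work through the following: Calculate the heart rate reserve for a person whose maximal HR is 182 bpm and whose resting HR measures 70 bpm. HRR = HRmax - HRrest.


HRmax = 182 bpm
HRrest = 70 bpm
HRR = 182 - 70 = 112 bpm

112 bpm


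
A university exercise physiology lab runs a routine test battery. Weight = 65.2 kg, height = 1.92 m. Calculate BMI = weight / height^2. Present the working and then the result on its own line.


height^2 = 1.92^2 = 3.6864
BMI = 65.2 / 3.6864 = 17.69 kg/m^2

17.69 kg/m^2


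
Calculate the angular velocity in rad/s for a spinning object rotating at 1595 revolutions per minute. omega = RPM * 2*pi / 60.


omega = RPM * 2*pi / 60
= 1595 * 6.28318531 / 60
= 167.028 rad/s

167.028 rad/s


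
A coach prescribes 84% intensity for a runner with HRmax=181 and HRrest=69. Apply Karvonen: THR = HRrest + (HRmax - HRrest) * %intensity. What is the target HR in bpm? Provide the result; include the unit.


Heart rate reserve = 181 - 69 = 112
Intensity fraction = 84 / 100 = 0.84
THR = 69 + 112 * 0.84 = 163.08 bpm

163.08 bpm


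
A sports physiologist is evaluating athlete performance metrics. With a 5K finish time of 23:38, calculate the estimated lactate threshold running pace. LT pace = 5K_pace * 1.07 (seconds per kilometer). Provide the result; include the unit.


Race duration = 1418 s for 5 km
Average pace = 1418 / 5 = 283.6 s/km
LT pace = 283.6 * 1.07
= 303.45 s/km

303.45 s/km


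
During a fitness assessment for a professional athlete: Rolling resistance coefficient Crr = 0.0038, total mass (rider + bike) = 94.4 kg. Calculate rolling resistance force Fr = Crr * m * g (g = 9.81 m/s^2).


Fr = Crr * m * g
= 0.0038 * 94.4 * 9.81
= 3.519 N

3.519 N


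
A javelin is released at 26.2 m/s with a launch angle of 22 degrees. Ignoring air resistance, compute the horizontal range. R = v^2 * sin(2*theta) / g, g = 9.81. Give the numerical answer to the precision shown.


Launch speed squared = 686.44
sin(2 * 22 deg) = 0.694658
Range = 686.44 * 0.694658 / 9.81
= 48.608 m

48.608 m


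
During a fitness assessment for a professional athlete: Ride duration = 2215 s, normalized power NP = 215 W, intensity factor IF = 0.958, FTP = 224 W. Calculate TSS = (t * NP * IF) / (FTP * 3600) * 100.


Numerator = 2215 * 215 * 0.958 = 456223.55
Denominator = 224 * 3600 = 806400
TSS = 456223.55 / 806400 * 100
= 56.58

56.58 TSS


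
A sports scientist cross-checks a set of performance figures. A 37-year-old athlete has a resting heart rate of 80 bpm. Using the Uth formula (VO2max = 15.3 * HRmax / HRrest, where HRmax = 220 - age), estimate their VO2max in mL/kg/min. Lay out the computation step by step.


HRmax = 220 - 37 = 183 bpm
Ratio = HRmax / HRrest = 183 / 80 = 2.2875
VO2max = 15.3 * 2.2875 = 35.0 mL/kg/min

35.0 mL/kg/min


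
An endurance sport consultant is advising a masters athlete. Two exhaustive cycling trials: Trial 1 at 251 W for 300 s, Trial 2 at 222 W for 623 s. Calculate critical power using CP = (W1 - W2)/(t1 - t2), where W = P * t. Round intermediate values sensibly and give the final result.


W1 = 251 * 300 = 75300 J
W2 = 222 * 623 = 138306 J
CP = (75300 - 138306) / (300 - 623)
= -63006 / -323
= 195.07 W

195.07 W


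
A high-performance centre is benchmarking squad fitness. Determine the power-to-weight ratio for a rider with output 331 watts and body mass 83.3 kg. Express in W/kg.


P/W = 331 / 83.3 = 3.974 W/kg

3.974 W/kg


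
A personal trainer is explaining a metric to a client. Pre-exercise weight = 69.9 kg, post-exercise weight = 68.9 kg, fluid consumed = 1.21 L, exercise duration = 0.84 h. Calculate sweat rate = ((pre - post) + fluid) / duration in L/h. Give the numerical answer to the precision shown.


Weight loss = 69.9 - 68.9 = 1.0 kg (approx L)
Total sweat = 1.0 + 1.21 = 2.21 L
Sweat rate = 2.21 / 0.84 = 2.631 L/h

2.631 L/h


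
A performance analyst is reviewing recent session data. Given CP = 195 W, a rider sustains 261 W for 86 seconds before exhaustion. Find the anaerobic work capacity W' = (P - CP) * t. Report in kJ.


Excess power = 261 - 195 = 66 W
Work above CP = 66 * 86 = 5676 J
W' = 5.676 kJ

5.676 kJ


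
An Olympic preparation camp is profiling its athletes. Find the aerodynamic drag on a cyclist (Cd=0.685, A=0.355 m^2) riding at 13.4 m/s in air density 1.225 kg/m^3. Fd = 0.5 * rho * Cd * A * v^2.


Fd = 0.5 * 1.225 * 0.685 * 0.355 * 13.4^2
= 0.5 * 1.225 * 0.685 * 0.355 * 179.56
= 26.745 N

26.745 N


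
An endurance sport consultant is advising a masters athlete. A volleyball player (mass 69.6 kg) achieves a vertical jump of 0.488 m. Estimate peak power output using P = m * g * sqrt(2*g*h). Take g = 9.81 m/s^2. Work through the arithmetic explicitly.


2 * g * h = 2 * 9.81 * 0.488 = 9.57456
sqrt(9.57456) = 3.094279 m/s
P = 69.6 * 9.81 * 3.094279 = 2112.7 W

2112.7 W


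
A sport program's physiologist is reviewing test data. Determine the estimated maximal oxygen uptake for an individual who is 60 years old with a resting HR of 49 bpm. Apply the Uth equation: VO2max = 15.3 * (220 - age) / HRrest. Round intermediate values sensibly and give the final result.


HRmax = 220 - 60 = 160
VO2max = 15.3 * (160 / 49)
= 15.3 * 3.2653
= 49.96 mL/kg/min

49.96 mL/kg/min


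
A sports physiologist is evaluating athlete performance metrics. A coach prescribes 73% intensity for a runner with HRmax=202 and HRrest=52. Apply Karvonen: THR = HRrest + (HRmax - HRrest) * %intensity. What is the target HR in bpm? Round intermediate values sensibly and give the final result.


Heart rate reserve = 202 - 52 = 150
Intensity fraction = 73 / 100 = 0.73
THR = 52 + 150 * 0.73 = 161.5 bpm

161.5 bpm


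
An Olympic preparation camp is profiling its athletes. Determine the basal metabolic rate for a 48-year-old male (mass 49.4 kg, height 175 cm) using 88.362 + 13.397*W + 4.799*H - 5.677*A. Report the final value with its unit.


BMR = 88.362 + 13.397*49.4 + 4.799*175 - 5.677*48
= 1317.5 kcal/day

1317.5 kcal/day


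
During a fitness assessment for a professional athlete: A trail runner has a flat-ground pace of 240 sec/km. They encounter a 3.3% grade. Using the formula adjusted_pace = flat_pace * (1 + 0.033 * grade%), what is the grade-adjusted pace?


Grade factor = 1 + 0.033 * 3.3 = 1.1089
Adjusted = 240 * 1.1089 = 266.14 sec/km

266.14 s/km


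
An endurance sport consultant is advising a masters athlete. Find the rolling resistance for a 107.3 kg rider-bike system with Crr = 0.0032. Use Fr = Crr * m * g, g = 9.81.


m * g = 107.3 * 9.81 = 1052.613 N
Fr = 0.0032 * 1052.613 = 3.368 N

3.368 N


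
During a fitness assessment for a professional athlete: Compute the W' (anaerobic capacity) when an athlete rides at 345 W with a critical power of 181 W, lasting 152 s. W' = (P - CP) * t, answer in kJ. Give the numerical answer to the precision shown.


Above-CP power = 164 W
Duration = 152 s
W' = 164 * 152 = 24928 J
Convert: 24928 / 1000 = 24.928 kJ

24.928 kJ


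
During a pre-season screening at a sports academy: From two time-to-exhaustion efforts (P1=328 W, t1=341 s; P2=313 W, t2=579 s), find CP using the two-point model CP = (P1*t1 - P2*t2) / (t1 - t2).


Work in trial 1 = 111848 J
Work in trial 2 = 181227 J
Delta work = -69379 J
Delta time = -238 s
CP = -69379 / -238 = 291.51 W

291.51 W


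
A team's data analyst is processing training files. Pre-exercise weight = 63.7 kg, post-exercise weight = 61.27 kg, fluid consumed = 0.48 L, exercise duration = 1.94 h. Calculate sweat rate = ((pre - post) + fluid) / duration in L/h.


Weight loss = 63.7 - 61.27 = 2.43 kg (approx L)
Total sweat = 2.43 + 0.48 = 2.91 L
Sweat rate = 2.91 / 1.94 = 1.5 L/h

1.5 L/h


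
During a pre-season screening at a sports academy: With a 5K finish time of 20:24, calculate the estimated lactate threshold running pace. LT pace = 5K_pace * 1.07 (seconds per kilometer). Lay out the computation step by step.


Race duration = 1224 s for 5 km
Average pace = 1224 / 5 = 244.8 s/km
LT pace = 244.8 * 1.07
= 261.94 s/km

261.94 s/km


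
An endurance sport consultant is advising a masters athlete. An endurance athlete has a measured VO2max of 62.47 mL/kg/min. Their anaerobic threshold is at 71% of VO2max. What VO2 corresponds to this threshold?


Anaerobic threshold VO2 = VO2max * 71%
= 62.47 * 0.71
= 44.35 mL/kg/min

44.35 mL/kg/min


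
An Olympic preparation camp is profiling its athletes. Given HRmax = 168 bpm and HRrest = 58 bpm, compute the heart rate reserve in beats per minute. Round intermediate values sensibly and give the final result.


Heart rate reserve = maximum HR minus resting HR
HRR = 168 - 58 = 110 bpm

110 bpm


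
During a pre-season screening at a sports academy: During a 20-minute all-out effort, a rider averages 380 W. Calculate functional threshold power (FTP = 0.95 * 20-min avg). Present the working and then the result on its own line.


FTP = 0.95 * 380
= 361.0 W

361.0 W


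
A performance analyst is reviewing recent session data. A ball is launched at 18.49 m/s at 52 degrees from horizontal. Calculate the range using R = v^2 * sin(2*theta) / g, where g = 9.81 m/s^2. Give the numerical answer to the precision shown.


sin(2 * 52) = sin(104) = 0.970296
v^2 = 18.49^2 = 341.8801
R = 341.8801 * 0.970296 / 9.81
= 33.815 m

33.815 m


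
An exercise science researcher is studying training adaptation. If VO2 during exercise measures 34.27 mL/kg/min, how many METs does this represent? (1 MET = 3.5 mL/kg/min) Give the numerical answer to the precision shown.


METs = VO2 / 3.5 = 34.27 / 3.5 = 9.79

9.79 METs


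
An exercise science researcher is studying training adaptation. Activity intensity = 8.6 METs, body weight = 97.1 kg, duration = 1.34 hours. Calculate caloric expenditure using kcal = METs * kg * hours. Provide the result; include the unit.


kcal = 8.6 * 97.1 * 1.34
= 835.06 * 1.34
= 1118.98 kcal

1118.98 kcal


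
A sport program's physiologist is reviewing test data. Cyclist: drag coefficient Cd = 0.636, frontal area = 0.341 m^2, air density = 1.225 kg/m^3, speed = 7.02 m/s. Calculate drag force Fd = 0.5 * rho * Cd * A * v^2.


v^2 = 7.02^2 = 49.2804
Fd = 0.5 * 1.225 * 0.636 * 0.341 * 49.2804
= 6.546 N

6.546 N


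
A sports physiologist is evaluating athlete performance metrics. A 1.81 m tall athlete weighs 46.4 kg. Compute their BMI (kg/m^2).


height^2 = 3.2761 m^2
BMI = 46.4 / 3.2761 = 14.16 kg/m^2

14.16 kg/m^2


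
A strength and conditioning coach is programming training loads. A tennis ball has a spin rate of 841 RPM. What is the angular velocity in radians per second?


Convert RPM to rad/s: multiply by 2*pi and divide by 60
omega = 841 * 2 * pi / 60
= 88.069 rad/s

88.069 rad/s


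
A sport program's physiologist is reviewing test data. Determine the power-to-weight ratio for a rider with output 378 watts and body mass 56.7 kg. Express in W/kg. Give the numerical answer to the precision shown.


P/W = 378 / 56.7 = 6.667 W/kg

6.667 W/kg


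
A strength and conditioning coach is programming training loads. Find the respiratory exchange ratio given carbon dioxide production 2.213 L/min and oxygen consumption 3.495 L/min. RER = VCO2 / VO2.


VCO2 = 2.213 L/min
VO2 = 3.495 L/min
RER = 2.213 / 3.495 = 0.6332

0.6332


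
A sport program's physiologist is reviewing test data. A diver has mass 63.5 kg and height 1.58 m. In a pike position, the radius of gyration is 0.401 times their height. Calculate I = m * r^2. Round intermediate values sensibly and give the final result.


r = 0.401 * 1.58 = 0.63358 m
I = m * r^2 = 63.5 * 0.401424 = 25.49 kg*m^2

25.49 kg*m^2


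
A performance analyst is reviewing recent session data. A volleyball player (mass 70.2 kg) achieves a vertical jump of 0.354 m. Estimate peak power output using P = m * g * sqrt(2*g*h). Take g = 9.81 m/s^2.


2 * g * h = 2 * 9.81 * 0.354 = 6.94548
sqrt(6.94548) = 2.635428 m/s
P = 70.2 * 9.81 * 2.635428 = 1814.92 W

1814.92 W


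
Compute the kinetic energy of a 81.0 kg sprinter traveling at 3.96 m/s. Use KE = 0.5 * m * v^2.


Velocity squared = 15.6816
KE = 0.5 * 81.0 * 15.6816 = 635.1 J

635.1 J


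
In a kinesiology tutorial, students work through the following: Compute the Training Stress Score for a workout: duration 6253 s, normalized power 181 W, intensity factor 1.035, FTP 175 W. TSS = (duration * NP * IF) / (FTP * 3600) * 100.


Product = 6253 * 181 * 1.035 = 1171405.755
Base = 175 * 3600 = 630000
TSS = 1171405.755 / 630000 * 100 = 185.94

185.94 TSS


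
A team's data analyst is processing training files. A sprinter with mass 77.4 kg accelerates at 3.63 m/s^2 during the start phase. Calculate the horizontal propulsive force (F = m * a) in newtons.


F = m * a
= 77.4 * 3.63
= 280.96 N

280.96 N


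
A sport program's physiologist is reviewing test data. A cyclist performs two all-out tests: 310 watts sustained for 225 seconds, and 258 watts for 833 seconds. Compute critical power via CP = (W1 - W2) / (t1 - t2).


W1 = P1 * t1 = 310 * 225 = 69750 J
W2 = P2 * t2 = 258 * 833 = 214914 J
CP = (69750 - 214914) / (225 - 833)
= 238.76 W

238.76 W


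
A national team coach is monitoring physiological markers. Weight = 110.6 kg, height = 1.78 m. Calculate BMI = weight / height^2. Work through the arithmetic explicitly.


height^2 = 1.78^2 = 3.1684
BMI = 110.6 / 3.1684 = 34.91 kg/m^2

34.91 kg/m^2


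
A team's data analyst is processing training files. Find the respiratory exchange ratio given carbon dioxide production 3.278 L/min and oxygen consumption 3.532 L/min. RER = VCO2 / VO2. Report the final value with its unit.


VCO2 = 3.278 L/min
VO2 = 3.532 L/min
RER = 3.278 / 3.532 = 0.9281

0.9281


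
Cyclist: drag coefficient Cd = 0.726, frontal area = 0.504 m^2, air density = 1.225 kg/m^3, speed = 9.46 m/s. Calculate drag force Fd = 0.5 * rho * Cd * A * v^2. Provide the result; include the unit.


v^2 = 9.46^2 = 89.4916
Fd = 0.5 * 1.225 * 0.726 * 0.504 * 89.4916
= 20.057 N

20.057 N


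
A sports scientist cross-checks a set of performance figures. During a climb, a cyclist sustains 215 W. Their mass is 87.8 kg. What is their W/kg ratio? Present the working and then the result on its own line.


Power-to-weight = 215 W / 87.8 kg
= 2.449 W/kg

2.449 W/kg


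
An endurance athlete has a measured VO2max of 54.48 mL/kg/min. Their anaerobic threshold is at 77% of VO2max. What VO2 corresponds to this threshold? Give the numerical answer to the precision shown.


Anaerobic threshold VO2 = VO2max * 77%
= 54.48 * 0.77
= 41.95 mL/kg/min

41.95 mL/kg/min


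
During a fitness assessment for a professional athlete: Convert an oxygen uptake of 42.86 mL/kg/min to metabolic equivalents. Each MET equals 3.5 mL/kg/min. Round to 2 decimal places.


One MET = 3.5 mL/kg/min
Number of METs = 42.86 / 3.5
= 12.25 METs

12.25 METs


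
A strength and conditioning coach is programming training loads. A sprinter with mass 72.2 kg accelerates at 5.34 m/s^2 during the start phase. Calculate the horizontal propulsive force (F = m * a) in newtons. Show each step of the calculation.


F = m * a
= 72.2 * 5.34
= 385.55 N

385.55 N


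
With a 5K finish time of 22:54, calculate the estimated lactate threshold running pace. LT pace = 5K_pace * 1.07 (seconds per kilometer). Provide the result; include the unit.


Race duration = 1374 s for 5 km
Average pace = 1374 / 5 = 274.8 s/km
LT pace = 274.8 * 1.07
= 294.04 s/km

294.04 s/km


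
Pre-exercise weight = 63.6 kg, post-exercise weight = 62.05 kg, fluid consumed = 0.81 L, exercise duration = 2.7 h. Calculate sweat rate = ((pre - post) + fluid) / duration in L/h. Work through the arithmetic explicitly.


Weight loss = 63.6 - 62.05 = 1.55 kg (approx L)
Total sweat = 1.55 + 0.81 = 2.36 L
Sweat rate = 2.36 / 2.7 = 0.874 L/h

0.874 L/h


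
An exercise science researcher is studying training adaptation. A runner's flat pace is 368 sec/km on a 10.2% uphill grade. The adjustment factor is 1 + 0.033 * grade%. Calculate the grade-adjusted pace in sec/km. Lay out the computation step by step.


Factor = 1 + 0.033 * 10.2 = 1.3366
Adjusted pace = 368 * 1.3366
= 491.87 sec/km

491.87 s/km


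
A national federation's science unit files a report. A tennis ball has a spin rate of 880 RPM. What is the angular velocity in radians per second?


Convert RPM to rad/s: multiply by 2*pi and divide by 60
omega = 880 * 2 * pi / 60
= 92.153 rad/s

92.153 rad/s


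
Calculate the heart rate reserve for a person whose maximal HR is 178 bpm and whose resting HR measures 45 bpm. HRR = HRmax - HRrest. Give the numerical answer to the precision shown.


HRmax = 178 bpm
HRrest = 45 bpm
HRR = 178 - 45 = 133 bpm

133 bpm


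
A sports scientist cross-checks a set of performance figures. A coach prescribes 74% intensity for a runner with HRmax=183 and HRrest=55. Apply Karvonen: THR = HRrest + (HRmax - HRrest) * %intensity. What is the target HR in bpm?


Heart rate reserve = 183 - 55 = 128
Intensity fraction = 74 / 100 = 0.74
THR = 55 + 128 * 0.74 = 149.72 bpm

149.72 bpm


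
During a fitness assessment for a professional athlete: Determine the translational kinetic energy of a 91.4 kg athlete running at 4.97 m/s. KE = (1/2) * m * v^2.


KE = 0.5 * m * v^2
= 0.5 * 91.4 * 4.97^2
= 0.5 * 91.4 * 24.7009
= 1128.83 J

1128.83 J


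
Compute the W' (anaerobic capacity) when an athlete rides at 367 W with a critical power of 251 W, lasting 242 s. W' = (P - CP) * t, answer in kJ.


Above-CP power = 116 W
Duration = 242 s
W' = 116 * 242 = 28072 J
Convert: 28072 / 1000 = 28.072 kJ

28.072 kJ


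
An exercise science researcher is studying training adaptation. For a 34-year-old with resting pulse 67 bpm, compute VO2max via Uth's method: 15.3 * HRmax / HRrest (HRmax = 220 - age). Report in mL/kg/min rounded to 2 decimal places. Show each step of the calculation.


Step 1: HRmax = 220 - 34 = 186 bpm
Step 2: Ratio = 186 / 67 = 2.7761
Step 3: VO2max = 15.3 * 2.7761 = 42.47 mL/kg/min

42.47 mL/kg/min


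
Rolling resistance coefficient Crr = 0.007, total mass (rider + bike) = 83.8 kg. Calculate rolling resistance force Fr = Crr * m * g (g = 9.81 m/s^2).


Fr = Crr * m * g
= 0.007 * 83.8 * 9.81
= 5.755 N

5.755 N


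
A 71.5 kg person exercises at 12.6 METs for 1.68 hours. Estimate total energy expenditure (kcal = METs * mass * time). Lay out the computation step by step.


Energy = METs * mass(kg) * time(h)
= 12.6 * 71.5 * 1.68
= 1513.51 kcal

1513.51 kcal


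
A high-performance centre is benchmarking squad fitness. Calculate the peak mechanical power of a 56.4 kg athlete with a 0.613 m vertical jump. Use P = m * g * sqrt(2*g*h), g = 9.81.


First, sqrt(2gh) = sqrt(2 * 9.81 * 0.613)
= sqrt(12.02706) = 3.468005 m/s
Power = 56.4 * 9.81 * 3.468005 = 1918.79 W

1918.79 W


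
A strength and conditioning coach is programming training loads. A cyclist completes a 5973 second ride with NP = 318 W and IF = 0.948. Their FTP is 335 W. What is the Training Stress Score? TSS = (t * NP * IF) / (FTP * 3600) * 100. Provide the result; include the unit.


t * NP * IF = 5973 * 318 * 0.948 = 1800644.472
FTP * 3600 = 1206000
TSS = (1800644.472 / 1206000) * 100 = 149.31

149.31 TSS


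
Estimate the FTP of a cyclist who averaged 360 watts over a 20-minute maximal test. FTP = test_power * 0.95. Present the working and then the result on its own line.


FTP = 360 * 0.95 = 342.0 W

342.0 W


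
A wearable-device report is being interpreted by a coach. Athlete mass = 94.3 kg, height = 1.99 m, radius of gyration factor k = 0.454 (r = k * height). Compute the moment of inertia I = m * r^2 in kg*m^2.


r = k * height = 0.454 * 1.99 = 0.90346 m
r^2 = 0.90346^2 = 0.81624
I = 94.3 * 0.81624 = 76.971 kg*m^2

76.971 kg*m^2


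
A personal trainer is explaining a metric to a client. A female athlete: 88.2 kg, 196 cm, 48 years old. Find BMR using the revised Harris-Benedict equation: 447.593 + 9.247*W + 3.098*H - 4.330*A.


Intercept = 447.593
Weight contribution = 9.247 * 88.2 = 815.5854
Height contribution = 3.098 * 196 = 607.208
Age contribution = 4.33 * 48 = 207.84
BMR = 447.593 + 815.5854 + 607.208 - 207.84
= 1662.55 kcal/day

1662.55 kcal/day


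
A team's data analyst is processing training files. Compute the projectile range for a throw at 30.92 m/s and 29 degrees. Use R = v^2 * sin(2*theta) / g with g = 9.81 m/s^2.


Two times the angle = 58 degrees
sin(58) = 0.848048
R = 956.0464 * 0.848048 / 9.81 = 82.648 m

82.648 m


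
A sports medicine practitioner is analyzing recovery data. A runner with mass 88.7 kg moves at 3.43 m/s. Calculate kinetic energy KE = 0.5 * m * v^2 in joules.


v^2 = 3.43^2 = 11.7649
KE = 0.5 * 88.7 * 11.7649
= 521.77 J

521.77 J


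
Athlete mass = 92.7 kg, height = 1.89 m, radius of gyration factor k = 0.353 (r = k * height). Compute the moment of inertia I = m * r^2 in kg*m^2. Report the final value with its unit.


r = k * height = 0.353 * 1.89 = 0.66717 m
r^2 = 0.66717^2 = 0.445116
I = 92.7 * 0.445116 = 41.262 kg*m^2

41.262 kg*m^2


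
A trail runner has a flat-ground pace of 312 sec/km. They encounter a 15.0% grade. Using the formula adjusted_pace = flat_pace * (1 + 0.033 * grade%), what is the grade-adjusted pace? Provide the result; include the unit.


Grade factor = 1 + 0.033 * 15.0 = 1.495
Adjusted = 312 * 1.495 = 466.44 sec/km

466.44 s/km


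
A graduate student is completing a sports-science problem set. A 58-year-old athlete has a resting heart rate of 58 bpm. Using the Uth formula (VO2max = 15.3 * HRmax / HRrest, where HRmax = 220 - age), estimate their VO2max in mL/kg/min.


HRmax = 220 - 58 = 162 bpm
Ratio = HRmax / HRrest = 162 / 58 = 2.7931
VO2max = 15.3 * 2.7931 = 42.73 mL/kg/min

42.73 mL/kg/min


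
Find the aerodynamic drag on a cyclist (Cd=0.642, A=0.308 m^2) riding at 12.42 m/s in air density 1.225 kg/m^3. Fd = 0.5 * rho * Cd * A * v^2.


Fd = 0.5 * 1.225 * 0.642 * 0.308 * 12.42^2
= 0.5 * 1.225 * 0.642 * 0.308 * 154.2564
= 18.683 N

18.683 N


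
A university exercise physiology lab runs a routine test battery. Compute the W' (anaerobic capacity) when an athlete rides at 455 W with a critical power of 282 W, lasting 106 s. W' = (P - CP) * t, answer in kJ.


Above-CP power = 173 W
Duration = 106 s
W' = 173 * 106 = 18338 J
Convert: 18338 / 1000 = 18.338 kJ

18.338 kJ


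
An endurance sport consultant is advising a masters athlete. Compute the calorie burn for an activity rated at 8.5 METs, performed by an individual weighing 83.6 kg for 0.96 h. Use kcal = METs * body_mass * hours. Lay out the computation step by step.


Product of METs and mass = 8.5 * 83.6 = 710.6
Total kcal = 710.6 * 0.96 = 682.18 kcal

682.18 kcal


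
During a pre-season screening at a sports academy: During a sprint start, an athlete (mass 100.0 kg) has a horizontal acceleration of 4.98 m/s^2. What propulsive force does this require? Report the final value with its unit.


Propulsive force = mass * acceleration
= 100.0 kg * 4.98 m/s^2
= 498.0 N

498.0 N


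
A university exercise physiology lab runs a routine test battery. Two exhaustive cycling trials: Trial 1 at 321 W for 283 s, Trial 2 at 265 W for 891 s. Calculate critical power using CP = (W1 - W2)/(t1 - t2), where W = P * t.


W1 = 321 * 283 = 90843 J
W2 = 265 * 891 = 236115 J
CP = (90843 - 236115) / (283 - 891)
= -145272 / -608
= 238.93 W

238.93 W


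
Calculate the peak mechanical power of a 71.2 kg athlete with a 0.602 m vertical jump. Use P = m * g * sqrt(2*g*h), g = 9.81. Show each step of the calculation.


First, sqrt(2gh) = sqrt(2 * 9.81 * 0.602)
= sqrt(11.81124) = 3.436748 m/s
Power = 71.2 * 9.81 * 3.436748 = 2400.47 W

2400.47 W


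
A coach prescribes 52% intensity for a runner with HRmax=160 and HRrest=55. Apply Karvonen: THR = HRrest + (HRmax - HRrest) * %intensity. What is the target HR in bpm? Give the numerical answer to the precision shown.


Heart rate reserve = 160 - 55 = 105
Intensity fraction = 52 / 100 = 0.52
THR = 55 + 105 * 0.52 = 109.6 bpm

109.6 bpm


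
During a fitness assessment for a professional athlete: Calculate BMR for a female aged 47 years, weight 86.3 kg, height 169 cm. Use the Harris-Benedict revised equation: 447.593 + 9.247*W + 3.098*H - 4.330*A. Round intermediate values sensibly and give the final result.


Substituting values:
W term = 9.247 * 86.3 = 798.0161
H term = 3.098 * 169 = 523.562
A term = 4.330 * 47 = 203.51
BMR = 1565.66 kcal/day

1565.66 kcal/day


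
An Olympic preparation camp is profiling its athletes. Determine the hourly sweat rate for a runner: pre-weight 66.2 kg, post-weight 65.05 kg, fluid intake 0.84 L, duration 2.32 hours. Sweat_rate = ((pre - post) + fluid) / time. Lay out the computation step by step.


Mass lost = 66.2 - 65.05 = 1.15 kg
Add fluid consumed: 1.15 + 0.84 = 1.99 L total sweat
Sweat rate = 1.99 / 2.32 = 0.858 L/h

0.858 L/h


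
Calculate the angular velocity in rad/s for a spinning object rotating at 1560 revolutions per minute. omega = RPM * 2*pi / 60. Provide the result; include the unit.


omega = RPM * 2*pi / 60
= 1560 * 6.28318531 / 60
= 163.363 rad/s

163.363 rad/s


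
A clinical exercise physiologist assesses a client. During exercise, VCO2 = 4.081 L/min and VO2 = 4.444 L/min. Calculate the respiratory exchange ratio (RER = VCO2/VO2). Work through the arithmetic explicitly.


RER = VCO2 / VO2
= 4.081 / 4.444
= 0.9183

0.9183


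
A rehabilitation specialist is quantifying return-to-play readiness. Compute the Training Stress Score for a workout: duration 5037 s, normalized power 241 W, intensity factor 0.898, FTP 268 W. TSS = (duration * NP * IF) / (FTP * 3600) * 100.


Product = 5037 * 241 * 0.898 = 1090097.466
Base = 268 * 3600 = 964800
TSS = 1090097.466 / 964800 * 100 = 112.99

112.99 TSS


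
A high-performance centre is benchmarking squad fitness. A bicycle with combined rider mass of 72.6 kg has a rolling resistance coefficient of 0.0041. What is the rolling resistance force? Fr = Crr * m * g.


Fr = 0.0041 * 72.6 * 9.81
= 0.29766 * 9.81
= 2.92 N

2.92 N


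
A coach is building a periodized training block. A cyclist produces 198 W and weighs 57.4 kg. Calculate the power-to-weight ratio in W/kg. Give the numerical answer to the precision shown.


P/W = power / mass
= 198 / 57.4
= 3.449 W/kg

3.449 W/kg


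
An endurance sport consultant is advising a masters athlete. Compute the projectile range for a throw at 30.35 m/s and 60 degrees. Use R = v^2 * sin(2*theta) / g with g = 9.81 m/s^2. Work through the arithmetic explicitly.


Two times the angle = 120 degrees
sin(120) = 0.866025
R = 921.1225 * 0.866025 / 9.81 = 81.317 m

81.317 m


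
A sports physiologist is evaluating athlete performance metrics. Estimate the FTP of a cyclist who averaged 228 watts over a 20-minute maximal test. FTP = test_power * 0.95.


FTP = 228 * 0.95 = 216.6 W

216.6 W


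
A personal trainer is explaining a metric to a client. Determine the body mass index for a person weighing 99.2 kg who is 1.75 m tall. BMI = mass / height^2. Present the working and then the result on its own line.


BMI = mass / height^2
= 99.2 / 1.75^2
= 99.2 / 3.0625
= 32.39 kg/m^2

32.39 kg/m^2


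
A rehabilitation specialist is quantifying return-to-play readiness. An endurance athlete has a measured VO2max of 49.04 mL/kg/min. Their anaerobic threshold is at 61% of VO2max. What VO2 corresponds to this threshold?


Anaerobic threshold VO2 = VO2max * 61%
= 49.04 * 0.61
= 29.91 mL/kg/min

29.91 mL/kg/min
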